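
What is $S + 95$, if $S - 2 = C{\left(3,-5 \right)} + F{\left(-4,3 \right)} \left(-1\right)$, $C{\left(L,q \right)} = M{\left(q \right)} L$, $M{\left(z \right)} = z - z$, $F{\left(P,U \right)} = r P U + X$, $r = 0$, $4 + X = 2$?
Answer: $99$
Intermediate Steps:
$X = -2$ ($X = -4 + 2 = -2$)
$F{\left(P,U \right)} = -2$ ($F{\left(P,U \right)} = 0 P U - 2 = 0 U - 2 = 0 - 2 = -2$)
$M{\left(z \right)} = 0$
$C{\left(L,q \right)} = 0$ ($C{\left(L,q \right)} = 0 L = 0$)
$S = 4$ ($S = 2 + \left(0 - -2\right) = 2 + \left(0 + 2\right) = 2 + 2 = 4$)
$S + 95 = 4 + 95 = 99$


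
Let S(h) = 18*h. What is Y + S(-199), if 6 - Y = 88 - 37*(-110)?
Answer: -7734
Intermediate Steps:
Y = -4152 (Y = 6 - (88 - 37*(-110)) = 6 - (88 + 4070) = 6 - 1*4158 = 6 - 4158 = -4152)
Y + S(-199) = -4152 + 18*(-199) = -4152 - 3582 = -7734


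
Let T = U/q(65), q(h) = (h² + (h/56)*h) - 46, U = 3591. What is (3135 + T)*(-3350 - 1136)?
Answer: -3351543135546/238249 ≈ -1.4067e+7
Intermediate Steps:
q(h) = -46 + 57*h²/56 (q(h) = (h² + (h*(1/56))*h) - 46 = (h² + (h/56)*h) - 46 = (h² + h²/56) - 46 = 57*h²/56 - 46 = -46 + 57*h²/56)
T = 201096/238249 (T = 3591/(-46 + (57/56)*65²) = 3591/(-46 + (57/56)*4225) = 3591/(-46 + 240825/56) = 3591/(238249/56) = 3591*(56/238249) = 201096/238249 ≈ 0.84406)
(3135 + T)*(-3350 - 1136) = (3135 + 201096/238249)*(-3350 - 1136) = (747111711/238249)*(-4486) = -3351543135546/238249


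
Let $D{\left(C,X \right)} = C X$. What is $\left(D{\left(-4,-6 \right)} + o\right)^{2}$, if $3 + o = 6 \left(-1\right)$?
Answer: $225$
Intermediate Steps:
$o = -9$ ($o = -3 + 6 \left(-1\right) = -3 - 6 = -9$)
$\left(D{\left(-4,-6 \right)} + o\right)^{2} = \left(\left(-4\right) \left(-6\right) - 9\right)^{2} = \left(24 - 9\right)^{2} = 15^{2} = 225$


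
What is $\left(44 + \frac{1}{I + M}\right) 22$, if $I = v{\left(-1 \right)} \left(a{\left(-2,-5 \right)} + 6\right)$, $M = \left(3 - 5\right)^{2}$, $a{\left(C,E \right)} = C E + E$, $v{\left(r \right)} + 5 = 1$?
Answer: $\frac{19349}{20} \approx 967.45$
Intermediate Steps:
$v{\left(r \right)} = -4$ ($v{\left(r \right)} = -5 + 1 = -4$)
$a{\left(C,E \right)} = E + C E$
$M = 4$ ($M = \left(-2\right)^{2} = 4$)
$I = -44$ ($I = - 4 \left(- 5 \left(1 - 2\right) + 6\right) = - 4 \left(\left(-5\right) \left(-1\right) + 6\right) = - 4 \left(5 + 6\right) = \left(-4\right) 11 = -44$)
$\left(44 + \frac{1}{I + M}\right) 22 = \left(44 + \frac{1}{-44 + 4}\right) 22 = \left(44 + \frac{1}{-40}\right) 22 = \left(44 - \frac{1}{40}\right) 22 = \frac{1759}{40} \cdot 22 = \frac{19349}{20}$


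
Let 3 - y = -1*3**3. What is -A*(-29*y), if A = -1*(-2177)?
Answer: 1893990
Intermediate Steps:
A = 2177
y = 30 (y = 3 - (-1)*3**3 = 3 - (-1)*27 = 3 - 1*(-27) = 3 + 27 = 30)
-A*(-29*y) = -2177*(-29*30) = -2177*(-870) = -1*(-1893990) = 1893990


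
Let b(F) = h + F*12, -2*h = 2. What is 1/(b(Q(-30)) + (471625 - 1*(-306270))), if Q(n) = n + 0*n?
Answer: 1/777534 ≈ 1.2861e-6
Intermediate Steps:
h = -1 (h = -1/2*2 = -1)
Q(n) = n (Q(n) = n + 0 = n)
b(F) = -1 + 12*F (b(F) = -1 + F*12 = -1 + 12*F)
1/(b(Q(-30)) + (471625 - 1*(-306270))) = 1/((-1 + 12*(-30)) + (471625 - 1*(-306270))) = 1/((-1 - 360) + (471625 + 306270)) = 1/(-361 + 777895) = 1/777534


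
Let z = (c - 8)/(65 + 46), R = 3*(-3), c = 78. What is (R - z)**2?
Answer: 1142761/12321 ≈ 92.749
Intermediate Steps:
R = -9
z = 70/111 (z = (78 - 8)/(65 + 46) = 70/111 ≈ 0.63063)
(R - z)**2 = (-9 - 1*70/111)**2 = (-9 - 70/111)**2 = (-1069/111)**2 = 1142761/12321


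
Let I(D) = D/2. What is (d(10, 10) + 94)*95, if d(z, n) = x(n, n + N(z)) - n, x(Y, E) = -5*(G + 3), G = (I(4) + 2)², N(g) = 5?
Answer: -1045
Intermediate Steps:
I(D) = D/2 (I(D) = D*(½) = D/2)
G = 16 (G = ((½)*4 + 2)² = (2 + 2)² = 4² = 16)
x(Y, E) = -95 (x(Y, E) = -5*(16 + 3) = -5*19 = -95)
d(z, n) = -95 - n
(d(10, 10) + 94)*95 = ((-95 - 1*10) + 94)*95 = ((-95 - 10) + 94)*95 = (-105 + 94)*95 = -11*95 = -1045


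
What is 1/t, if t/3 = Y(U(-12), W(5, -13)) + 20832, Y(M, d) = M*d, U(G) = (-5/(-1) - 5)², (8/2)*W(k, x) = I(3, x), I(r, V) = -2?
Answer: 1/62496 ≈ 1.6001e-5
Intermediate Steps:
W(k, x) = -½ (W(k, x) = (¼)*(-2) = -½)
U(G) = 0 (U(G) = (-5*(-1) - 5)² = (5 - 5)² = 0² = 0)
t = 62496 (t = 3*(0*(-½) + 20832) = 3*(0 + 20832) = 3*20832 = 62496)
1/t = 1/62496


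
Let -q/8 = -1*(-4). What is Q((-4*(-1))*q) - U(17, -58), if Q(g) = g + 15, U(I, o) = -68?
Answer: -45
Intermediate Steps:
q = -32 (q = -(-8)*(-4) = -8*4 = -32)
Q(g) = 15 + g
Q((-4*(-1))*q) - U(17, -58) = (15 - 4*(-1)*(-32)) - 1*(-68) = (15 + 4*(-32)) + 68 = (15 - 128) + 68 = -113 + 68 = -45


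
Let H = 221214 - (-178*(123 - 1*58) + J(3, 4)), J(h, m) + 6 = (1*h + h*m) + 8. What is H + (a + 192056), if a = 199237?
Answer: 624060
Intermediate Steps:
J(h, m) = 2 + h + h*m (J(h, m) = -6 + ((1*h + h*m) + 8) = -6 + ((h + h*m) + 8) = -6 + (8 + h + h*m) = 2 + h + h*m)
H = 232767 (H = 221214 - (-178*(123 - 1*58) + (2 + 3 + 3*4)) = 221214 - (-178*(123 - 58) + (2 + 3 + 12)) = 221214 - (-178*65 + 17) = 221214 - (-11570 + 17) = 221214 - 1*(-11553) = 221214 + 11553 = 232767)
H + (a + 192056) = 232767 + (199237 + 192056) = 232767 + 391293 = 624060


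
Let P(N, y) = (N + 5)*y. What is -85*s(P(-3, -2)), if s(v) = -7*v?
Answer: -2380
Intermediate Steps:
P(N, y) = y*(5 + N) (P(N, y) = (5 + N)*y = y*(5 + N))
-85*s(P(-3, -2)) = -(-595)*(-2*(5 - 3)) = -(-595)*(-2*2) = -(-595)*(-4) = -85*28 = -2380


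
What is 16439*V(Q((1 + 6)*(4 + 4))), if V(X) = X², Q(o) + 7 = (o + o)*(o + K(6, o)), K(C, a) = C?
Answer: 791077048391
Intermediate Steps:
Q(o) = -7 + 2*o*(6 + o) (Q(o) = -7 + (o + o)*(o + 6) = -7 + (2*o)*(6 + o) = -7 + 2*o*(6 + o))
16439*V(Q((1 + 6)*(4 + 4))) = 16439*(-7 + 2*((1 + 6)*(4 + 4))² + 12*((1 + 6)*(4 + 4)))² = 16439*(-7 + 2*(7*8)² + 12*(7*8))² = 16439*(-7 + 2*56² + 12*56)² = 16439*(-7 + 2*3136 + 672)² = 16439*(-7 + 6272 + 672)² = 16439*6937² = 16439*48121969 = 791077048391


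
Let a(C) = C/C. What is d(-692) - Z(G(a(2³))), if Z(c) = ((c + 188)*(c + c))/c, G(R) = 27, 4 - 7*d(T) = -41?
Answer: -2965/7 ≈ -423.57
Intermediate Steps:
a(C) = 1
d(T) = 45/7 (d(T) = 4/7 - ⅐*(-41) = 4/7 + 41/7 = 45/7)
Z(c) = 376 + 2*c (Z(c) = ((188 + c)*(2*c))/c = (2*c*(188 + c))/c = 376 + 2*c)
d(-692) - Z(G(a(2³))) = 45/7 - (376 + 2*27) = 45/7 - (376 + 54) = 45/7 - 1*430 = 45/7 - 430 = -2965/7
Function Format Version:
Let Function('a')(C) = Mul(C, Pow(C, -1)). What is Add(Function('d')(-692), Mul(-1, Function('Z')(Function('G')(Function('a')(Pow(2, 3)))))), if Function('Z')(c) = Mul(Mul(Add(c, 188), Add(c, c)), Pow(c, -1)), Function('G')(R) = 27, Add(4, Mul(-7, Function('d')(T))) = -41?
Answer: Rational(-2965, 7) ≈ -423.57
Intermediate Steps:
Function('a')(C) = 1
Function('d')(T) = Rational(45, 7) (Function('d')(T) = Add(Rational(4, 7), Mul(Rational(-1, 7), -41)) = Add(Rational(4, 7), Rational(41, 7)) = Rational(45, 7))
Function('Z')(c) = Add(376, Mul(2, c)) (Function('Z')(c) = Mul(Mul(Add(188, c), Mul(2, c)), Pow(c, -1)) = Mul(Mul(2, c, Add(188, c)), Pow(c, -1)) = Add(376, Mul(2, c)))
Add(Function('d')(-692), Mul(-1, Function('Z')(Function('G')(Function('a')(Pow(2, 3)))))) = Add(Rational(45, 7), Mul(-1, Add(376, Mul(2, 27)))) = Add(Rational(45, 7), Mul(-1, Add(376, 54))) = Add(Rational(45, 7), Mul(-1, 430)) = Add(Rational(45, 7), -430) = Rational(-2965, 7)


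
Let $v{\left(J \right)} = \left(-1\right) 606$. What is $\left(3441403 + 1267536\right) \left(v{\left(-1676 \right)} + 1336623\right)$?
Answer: $6291222555963$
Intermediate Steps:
$v{\left(J \right)} = -606$
$\left(3441403 + 1267536\right) \left(v{\left(-1676 \right)} + 1336623\right) = \left(3441403 + 1267536\right) \left(-606 + 1336623\right) = 4708939 \cdot 1336017 = 6291222555963$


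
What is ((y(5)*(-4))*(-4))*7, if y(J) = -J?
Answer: -560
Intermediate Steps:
((y(5)*(-4))*(-4))*7 = ((-1*5*(-4))*(-4))*7 = (-5*(-4)*(-4))*7 = (20*(-4))*7 = -80*7 = -560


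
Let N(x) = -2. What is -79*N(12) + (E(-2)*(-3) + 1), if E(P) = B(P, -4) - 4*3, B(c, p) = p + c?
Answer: 213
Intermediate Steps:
B(c, p) = c + p
E(P) = -16 + P (E(P) = (P - 4) - 4*3 = (-4 + P) - 12 = -16 + P)
-79*N(12) + (E(-2)*(-3) + 1) = -79*(-2) + ((-16 - 2)*(-3) + 1) = 158 + (-18*(-3) + 1) = 158 + (54 + 1) = 158 + 55 = 213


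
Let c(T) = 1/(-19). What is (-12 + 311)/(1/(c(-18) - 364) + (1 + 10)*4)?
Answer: 2068183/304329 ≈ 6.7959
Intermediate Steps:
c(T) = -1/19
(-12 + 311)/(1/(c(-18) - 364) + (1 + 10)*4) = (-12 + 311)/(1/(-1/19 - 364) + (1 + 10)*4) = 299/(1/(-6917/19) + 11*4) = 299/(-19/6917 + 44) = 299/(304329/6917) = 299*(6917/304329) = 2068183/304329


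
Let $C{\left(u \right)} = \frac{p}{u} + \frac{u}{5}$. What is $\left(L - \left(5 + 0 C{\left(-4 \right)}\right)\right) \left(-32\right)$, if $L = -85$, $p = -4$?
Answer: $2880$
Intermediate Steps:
$C{\left(u \right)} = - \frac{4}{u} + \frac{u}{5}$
$\left(L - \left(5 + 0 C{\left(-4 \right)}\right)\right) \left(-32\right) = \left(-85 - \left(5 + 0 \left(- \frac{4}{-4} + \frac{1}{5} \left(-4\right)\right)\right)\right) \left(-32\right) = \left(-85 - \left(5 + 0 \left(\left(-4\right) \left(- \frac{1}{4}\right) - \frac{4}{5}\right)\right)\right) \left(-32\right) = \left(-85 - \left(5 + 0 \left(1 - \frac{4}{5}\right)\right)\right) \left(-32\right) = \left(-85 + \left(0 \cdot \frac{1}{5} - 5\right)\right) \left(-32\right) = \left(-85 + \left(0 - 5\right)\right) \left(-32\right) = \left(-85 - 5\right) \left(-32\right) = \left(-90\right) \left(-32\right) = 2880$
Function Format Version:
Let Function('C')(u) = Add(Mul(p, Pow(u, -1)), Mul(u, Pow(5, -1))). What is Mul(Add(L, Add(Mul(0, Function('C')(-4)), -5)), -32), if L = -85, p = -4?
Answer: 2880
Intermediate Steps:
Function('C')(u) = Add(Mul(-4, Pow(u, -1)), Mul(Rational(1, 5), u)) (Function('C')(u) = Add(Mul(-4, Pow(u, -1)), Mul(u, Pow(5, -1))) = Add(Mul(-4, Pow(u, -1)), Mul(u, Rational(1, 5))) = Add(Mul(-4, Pow(u, -1)), Mul(Rational(1, 5), u)))
Mul(Add(L, Add(Mul(0, Function('C')(-4)), -5)), -32) = Mul(Add(-85, Add(Mul(0, Add(Mul(-4, Pow(-4, -1)), Mul(Rational(1, 5), -4))), -5)), -32) = Mul(Add(-85, Add(Mul(0, Add(Mul(-4, Rational(-1, 4)), Rational(-4, 5))), -5)), -32) = Mul(Add(-85, Add(Mul(0, Add(1, Rational(-4, 5))), -5)), -32) = Mul(Add(-85, Add(Mul(0, Rational(1, 5)), -5)), -32) = Mul(Add(-85, Add(0, -5)), -32) = Mul(Add(-85, -5), -32) = Mul(-90, -32) = 2880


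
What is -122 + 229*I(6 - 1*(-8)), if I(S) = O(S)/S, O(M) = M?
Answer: 107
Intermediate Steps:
I(S) = 1 (I(S) = S/S = 1)
-122 + 229*I(6 - 1*(-8)) = -122 + 229*1 = -122 + 229 = 107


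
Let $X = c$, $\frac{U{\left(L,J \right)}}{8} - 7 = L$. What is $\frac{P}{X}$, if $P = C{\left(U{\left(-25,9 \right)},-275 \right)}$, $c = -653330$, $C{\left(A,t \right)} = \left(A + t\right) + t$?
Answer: $\frac{347}{326665} \approx 0.0010622$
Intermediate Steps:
$U{\left(L,J \right)} = 56 + 8 L$
$C{\left(A,t \right)} = A + 2 t$
$P = -694$ ($P = \left(56 + 8 \left(-25\right)\right) + 2 \left(-275\right) = \left(56 - 200\right) - 550 = -144 - 550 = -694$)
$X = -653330$
$\frac{P}{X} = - \frac{694}{-653330} = \left(-694\right) \left(- \frac{1}{653330}\right) = \frac{347}{326665}$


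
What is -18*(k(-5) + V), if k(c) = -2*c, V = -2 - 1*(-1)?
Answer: -162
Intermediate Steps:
V = -1 (V = -2 + 1 = -1)
-18*(k(-5) + V) = -18*(-2*(-5) - 1) = -18*(10 - 1) = -18*9 = -162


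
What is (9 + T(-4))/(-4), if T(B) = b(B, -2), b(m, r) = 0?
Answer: -9/4 ≈ -2.2500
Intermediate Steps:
T(B) = 0
(9 + T(-4))/(-4) = (9 + 0)/(-4) = -¼*9 = -9/4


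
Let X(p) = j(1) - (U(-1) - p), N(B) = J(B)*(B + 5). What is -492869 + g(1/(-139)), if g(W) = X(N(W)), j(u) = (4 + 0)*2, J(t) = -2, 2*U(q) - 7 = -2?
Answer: -137018829/278 ≈ -4.9287e+5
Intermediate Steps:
U(q) = 5/2 (U(q) = 7/2 + (1/2)*(-2) = 7/2 - 1 = 5/2)
N(B) = -10 - 2*B (N(B) = -2*(B + 5) = -2*(5 + B) = -10 - 2*B)
j(u) = 8 (j(u) = 4*2 = 8)
X(p) = 11/2 + p (X(p) = 8 - (5/2 - p) = 8 + (-5/2 + p) = 11/2 + p)
g(W) = -9/2 - 2*W (g(W) = 11/2 + (-10 - 2*W) = -9/2 - 2*W)
-492869 + g(1/(-139)) = -492869 + (-9/2 - 2/(-139)) = -492869 + (-9/2 - 2*(-1/139)) = -492869 + (-9/2 + 2/139) = -492869 - 1247/278 = -137018829/278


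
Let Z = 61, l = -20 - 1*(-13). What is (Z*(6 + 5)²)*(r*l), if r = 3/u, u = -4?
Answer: 155001/4 ≈ 38750.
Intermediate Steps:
l = -7 (l = -20 + 13 = -7)
r = -¾ (r = 3/(-4) = 3*(-¼) = -¾ ≈ -0.75000)
(Z*(6 + 5)²)*(r*l) = (61*(6 + 5)²)*(-¾*(-7)) = (61*11²)*(21/4) = (61*121)*(21/4) = 7381*(21/4) = 155001/4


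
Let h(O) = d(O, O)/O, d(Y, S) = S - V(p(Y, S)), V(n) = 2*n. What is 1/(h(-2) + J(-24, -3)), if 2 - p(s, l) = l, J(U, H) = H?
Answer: ½ ≈ 0.50000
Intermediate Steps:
p(s, l) = 2 - l
d(Y, S) = -4 + 3*S (d(Y, S) = S - 2*(2 - S) = S - (4 - 2*S) = S + (-4 + 2*S) = -4 + 3*S)
h(O) = (-4 + 3*O)/O
1/(h(-2) + J(-24, -3)) = 1/((3 - 4/(-2)) - 3) = 1/((3 - 4*(-½)) - 3) = 1/((3 + 2) - 3) = 1/(5 - 3) = 1/2 = ½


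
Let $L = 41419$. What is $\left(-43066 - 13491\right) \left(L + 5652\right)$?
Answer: $-2662194547$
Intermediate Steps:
$\left(-43066 - 13491\right) \left(L + 5652\right) = \left(-43066 - 13491\right) \left(41419 + 5652\right) = \left(-56557\right) 47071 = -2662194547$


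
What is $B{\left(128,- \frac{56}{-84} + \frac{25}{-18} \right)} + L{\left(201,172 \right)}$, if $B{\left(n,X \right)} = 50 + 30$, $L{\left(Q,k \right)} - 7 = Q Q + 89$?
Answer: $40577$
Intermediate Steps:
$L{\left(Q,k \right)} = 96 + Q^{2}$ ($L{\left(Q,k \right)} = 7 + \left(Q Q + 89\right) = 7 + \left(Q^{2} + 89\right) = 7 + \left(89 + Q^{2}\right) = 96 + Q^{2}$)
$B{\left(n,X \right)} = 80$
$B{\left(128,- \frac{56}{-84} + \frac{25}{-18} \right)} + L{\left(201,172 \right)} = 80 + \left(96 + 201^{2}\right) = 80 + \left(96 + 40401\right) = 80 + 40497 = 40577$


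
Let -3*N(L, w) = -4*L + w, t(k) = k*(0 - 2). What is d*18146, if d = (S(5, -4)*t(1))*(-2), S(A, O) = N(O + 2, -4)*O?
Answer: 1161344/3 ≈ 3.8711e+5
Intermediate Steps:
t(k) = -2*k (t(k) = k*(-2) = -2*k)
N(L, w) = -w/3 + 4*L/3 (N(L, w) = -(-4*L + w)/3 = -(w - 4*L)/3 = -w/3 + 4*L/3)
S(A, O) = O*(4 + 4*O/3) (S(A, O) = (-⅓*(-4) + 4*(O + 2)/3)*O = (4/3 + 4*(2 + O)/3)*O = (4/3 + (8/3 + 4*O/3))*O = (4 + 4*O/3)*O = O*(4 + 4*O/3))
d = 64/3 (d = (((4/3)*(-4)*(3 - 4))*(-2*1))*(-2) = (((4/3)*(-4)*(-1))*(-2))*(-2) = ((16/3)*(-2))*(-2) = -32/3*(-2) = 64/3 ≈ 21.333)
d*18146 = (64/3)*18146 = 1161344/3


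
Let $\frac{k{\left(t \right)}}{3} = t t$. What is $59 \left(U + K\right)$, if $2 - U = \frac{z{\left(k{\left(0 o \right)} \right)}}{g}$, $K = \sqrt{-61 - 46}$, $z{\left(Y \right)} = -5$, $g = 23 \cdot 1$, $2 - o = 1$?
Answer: $\frac{3009}{23} + 59 i \sqrt{107} \approx 130.83 + 610.3 i$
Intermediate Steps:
$o = 1$ ($o = 2 - 1 = 1$)
$k{\left(t \right)} = 3 t^{2}$ ($k{\left(t \right)} = 3 t t = 3 t^{2}$)
$g = 23$
$K = i \sqrt{107}$ ($K = \sqrt{-107} = i \sqrt{107} \approx 10.344 i$)
$U = \frac{51}{23}$ ($U = 2 - - \frac{5}{23} = 2 + \frac{5}{23} = \frac{51}{23} \approx 2.2174$)
$59 \left(U + K\right) = 59 \left(\frac{51}{23} + i \sqrt{107}\right) = \frac{3009}{23} + 59 i \sqrt{107}$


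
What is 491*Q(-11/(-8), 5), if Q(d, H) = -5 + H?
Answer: 0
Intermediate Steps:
491*Q(-11/(-8), 5) = 491*(-5 + 5) = 491*0 = 0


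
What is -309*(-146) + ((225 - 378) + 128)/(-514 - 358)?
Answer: 39339433/872 ≈ 45114.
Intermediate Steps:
-309*(-146) + ((225 - 378) + 128)/(-514 - 358) = 45114 + (-153 + 128)/(-872) = 45114 - 25*(-1/872) = 45114 + 25/872 = 39339433/872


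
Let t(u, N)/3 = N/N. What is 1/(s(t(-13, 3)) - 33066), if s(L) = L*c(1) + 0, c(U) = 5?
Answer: -1/33051 ≈ -3.0256e-5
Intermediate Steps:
t(u, N) = 3 (t(u, N) = 3*(N/N) = 3*1 = 3)
s(L) = 5*L (s(L) = L*5 + 0 = 5*L + 0 = 5*L)
1/(s(t(-13, 3)) - 33066) = 1/(5*3 - 33066) = 1/(15 - 33066) = 1/(-33051) = -1/33051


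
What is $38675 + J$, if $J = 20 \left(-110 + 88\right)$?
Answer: $38235$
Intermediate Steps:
$J = -440$ ($J = 20 \left(-22\right) = -440$)
$38675 + J = 38675 - 440 = 38235$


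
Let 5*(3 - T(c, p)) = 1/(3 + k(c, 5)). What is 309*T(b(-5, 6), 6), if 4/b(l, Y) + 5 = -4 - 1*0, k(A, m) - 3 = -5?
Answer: 4326/5 ≈ 865.20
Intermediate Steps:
k(A, m) = -2 (k(A, m) = 3 - 5 = -2)
b(l, Y) = -4/9 (b(l, Y) = 4/(-5 + (-4 - 1*0)) = 4/(-5 + (-4 + 0)) = 4/(-5 - 4) = 4/(-9) = 4*(-⅑) = -4/9)
T(c, p) = 14/5 (T(c, p) = 3 - 1/(5*(3 - 2)) = 3 - ⅕/1 = 3 - ⅕*1 = 3 - ⅕ = 14/5)
309*T(b(-5, 6), 6) = 309*(14/5) = 4326/5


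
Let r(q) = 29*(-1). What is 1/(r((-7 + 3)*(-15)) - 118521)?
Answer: -1/118550 ≈ -8.4353e-6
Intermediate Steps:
r(q) = -29
1/(r((-7 + 3)*(-15)) - 118521) = 1/(-29 - 118521) = 1/(-118550) = -1/118550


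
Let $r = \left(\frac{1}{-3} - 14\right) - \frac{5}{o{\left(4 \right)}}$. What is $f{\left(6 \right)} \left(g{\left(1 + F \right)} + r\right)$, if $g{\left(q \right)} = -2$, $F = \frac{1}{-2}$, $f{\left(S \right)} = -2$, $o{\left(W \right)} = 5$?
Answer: $\frac{104}{3} \approx 34.667$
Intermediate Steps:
$F = - \frac{1}{2} \approx -0.5$
$r = - \frac{46}{3}$ ($r = \left(\frac{1}{-3} - 14\right) - \frac{5}{5} = \left(- \frac{1}{3} - 14\right) - 1 = - \frac{43}{3} - 1 = - \frac{46}{3} \approx -15.333$)
$f{\left(6 \right)} \left(g{\left(1 + F \right)} + r\right) = - 2 \left(-2 - \frac{46}{3}\right) = \left(-2\right) \left(- \frac{52}{3}\right) = \frac{104}{3}$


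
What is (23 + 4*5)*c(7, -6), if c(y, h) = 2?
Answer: 86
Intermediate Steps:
(23 + 4*5)*c(7, -6) = (23 + 4*5)*2 = (23 + 20)*2 = 43*2 = 86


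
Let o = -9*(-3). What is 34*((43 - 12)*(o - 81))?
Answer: -56916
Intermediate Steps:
o = 27
34*((43 - 12)*(o - 81)) = 34*((43 - 12)*(27 - 81)) = 34*(31*(-54)) = 34*(-1674) = -56916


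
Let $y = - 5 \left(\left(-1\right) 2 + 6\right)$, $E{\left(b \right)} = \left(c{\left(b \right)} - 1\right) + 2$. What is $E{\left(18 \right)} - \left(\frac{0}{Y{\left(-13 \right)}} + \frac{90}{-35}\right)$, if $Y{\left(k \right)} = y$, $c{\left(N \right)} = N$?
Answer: $\frac{151}{7} \approx 21.571$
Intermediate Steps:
$E{\left(b \right)} = 1 + b$ ($E{\left(b \right)} = \left(b - 1\right) + 2 = \left(-1 + b\right) + 2 = 1 + b$)
$y = -20$ ($y = - 5 \left(-2 + 6\right) = \left(-5\right) 4 = -20$)
$Y{\left(k \right)} = -20$
$E{\left(18 \right)} - \left(\frac{0}{Y{\left(-13 \right)}} + \frac{90}{-35}\right) = \left(1 + 18\right) - \left(\frac{0}{-20} + \frac{90}{-35}\right) = 19 - \left(0 \left(- \frac{1}{20}\right) + 90 \left(- \frac{1}{35}\right)\right) = 19 - \left(0 - \frac{18}{7}\right) = 19 - - \frac{18}{7} = 19 + \frac{18}{7} = \frac{151}{7}$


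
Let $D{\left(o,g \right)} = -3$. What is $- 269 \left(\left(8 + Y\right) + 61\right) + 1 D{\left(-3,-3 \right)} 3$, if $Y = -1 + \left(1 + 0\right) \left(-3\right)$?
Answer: $-17494$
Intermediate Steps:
$Y = -4$ ($Y = -1 + 1 \left(-3\right) = -1 - 3 = -4$)
$- 269 \left(\left(8 + Y\right) + 61\right) + 1 D{\left(-3,-3 \right)} 3 = - 269 \left(\left(8 - 4\right) + 61\right) + 1 \left(-3\right) 3 = - 269 \left(4 + 61\right) - 9 = \left(-269\right) 65 - 9 = -17485 - 9 = -17494$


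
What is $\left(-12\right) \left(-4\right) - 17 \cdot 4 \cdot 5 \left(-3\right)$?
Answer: $1068$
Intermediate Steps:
$\left(-12\right) \left(-4\right) - 17 \cdot 4 \cdot 5 \left(-3\right) = 48 - 17 \cdot 20 \left(-3\right) = 48 - -1020 = 48 + 1020 = 1068$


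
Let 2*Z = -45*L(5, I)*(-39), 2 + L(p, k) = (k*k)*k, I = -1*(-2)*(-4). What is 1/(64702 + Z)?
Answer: -1/386333 ≈ -2.5884e-6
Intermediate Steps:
I = -8 (I = 2*(-4) = -8)
L(p, k) = -2 + k³ (L(p, k) = -2 + (k*k)*k = -2 + k²*k = -2 + k³)
Z = -451035 (Z = (-45*(-2 + (-8)³)*(-39))/2 = (-45*(-2 - 512)*(-39))/2 = (-45*(-514)*(-39))/2 = (23130*(-39))/2 = (½)*(-902070) = -451035)
1/(64702 + Z) = 1/(64702 - 451035) = 1/(-386333) = -1/386333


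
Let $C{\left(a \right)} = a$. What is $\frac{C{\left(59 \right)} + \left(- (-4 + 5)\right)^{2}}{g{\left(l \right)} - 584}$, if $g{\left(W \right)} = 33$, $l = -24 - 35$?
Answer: $- \frac{60}{551} \approx -0.10889$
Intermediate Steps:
$l = -59$
$\frac{C{\left(59 \right)} + \left(- (-4 + 5)\right)^{2}}{g{\left(l \right)} - 584} = \frac{59 + \left(- (-4 + 5)\right)^{2}}{33 - 584} = \frac{59 + \left(\left(-1\right) 1\right)^{2}}{-551} = \left(59 + \left(-1\right)^{2}\right) \left(- \frac{1}{551}\right) = \left(59 + 1\right) \left(- \frac{1}{551}\right) = 60 \left(- \frac{1}{551}\right) = - \frac{60}{551}$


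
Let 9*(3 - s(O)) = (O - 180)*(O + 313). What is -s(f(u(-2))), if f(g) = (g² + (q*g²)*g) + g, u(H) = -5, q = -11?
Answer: 230577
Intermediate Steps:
f(g) = g + g² - 11*g³ (f(g) = (g² + (-11*g²)*g) + g = (g² - 11*g³) + g = g + g² - 11*g³)
s(O) = 3 - (-180 + O)*(313 + O)/9 (s(O) = 3 - (O - 180)*(O + 313)/9 = 3 - (-180 + O)*(313 + O)/9)
-s(f(u(-2))) = -(6263 - (-665)*(1 - 5 - 11*(-5)²)/9 - 25*(1 - 5 - 11*(-5)²)²/9) = -(6263 - (-665)*(1 - 5 - 11*25)/9 - 25*(1 - 5 - 11*25)²/9) = -(6263 - (-665)*(1 - 5 - 275)/9 - 25*(1 - 5 - 275)²/9) = -(6263 - (-665)*(-279)/9 - (-5*(-279))²/9) = -(6263 - 133/9*1395 - ⅑*1395²) = -(6263 - 20615 - ⅑*1946025) = -(6263 - 20615 - 216225) = -1*(-230577) = 230577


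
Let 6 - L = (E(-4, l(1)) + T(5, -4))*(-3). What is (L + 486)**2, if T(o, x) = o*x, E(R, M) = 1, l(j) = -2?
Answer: 189225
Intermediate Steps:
L = -51 (L = 6 - (1 + 5*(-4))*(-3) = 6 - (1 - 20)*(-3) = 6 - (-19)*(-3) = 6 - 1*57 = 6 - 57 = -51)
(L + 486)**2 = (-51 + 486)**2 = 435**2 = 189225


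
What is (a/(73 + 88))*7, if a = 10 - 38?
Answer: -28/23 ≈ -1.2174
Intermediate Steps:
a = -28
(a/(73 + 88))*7 = (-28/(73 + 88))*7 = (-28/161)*7 = ((1/161)*(-28))*7 = -4/23*7 = -28/23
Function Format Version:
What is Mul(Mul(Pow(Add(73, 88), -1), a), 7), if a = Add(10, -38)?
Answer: Rational(-28, 23) ≈ -1.2174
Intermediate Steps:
a = -28
Mul(Mul(Pow(Add(73, 88), -1), a), 7) = Mul(Mul(Pow(Add(73, 88), -1), -28), 7) = Mul(Mul(Pow(161, -1), -28), 7) = Mul(Mul(Rational(1, 161), -28), 7) = Mul(Rational(-4, 23), 7) = Rational(-28, 23)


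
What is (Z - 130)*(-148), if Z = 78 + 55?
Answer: -444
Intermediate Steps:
Z = 133
(Z - 130)*(-148) = (133 - 130)*(-148) = 3*(-148) = -444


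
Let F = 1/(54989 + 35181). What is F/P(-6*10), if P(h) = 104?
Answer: 1/9377680 ≈ 1.0664e-7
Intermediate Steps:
F = 1/90170 ≈ 1.1090e-5
F/P(-6*10) = (1/90170)/104 = (1/90170)*(1/104) = 1/9377680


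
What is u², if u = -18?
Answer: 324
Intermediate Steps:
u² = (-18)² = 324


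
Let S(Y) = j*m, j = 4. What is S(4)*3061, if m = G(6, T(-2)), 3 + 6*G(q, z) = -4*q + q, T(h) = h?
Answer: -42854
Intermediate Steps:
G(q, z) = -½ - q/2 (G(q, z) = -½ + (-4*q + q)/6 = -½ + (-3*q)/6 = -½ - q/2)
m = -7/2 (m = -½ - ½*6 = -½ - 3 = -7/2 ≈ -3.5000)
S(Y) = -14 (S(Y) = 4*(-7/2) = -14)
S(4)*3061 = -14*3061 = -42854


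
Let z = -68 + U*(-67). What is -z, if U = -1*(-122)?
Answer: 8242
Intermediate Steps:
U = 122
z = -8242 (z = -68 + 122*(-67) = -68 - 8174 = -8242)
-z = -1*(-8242) = 8242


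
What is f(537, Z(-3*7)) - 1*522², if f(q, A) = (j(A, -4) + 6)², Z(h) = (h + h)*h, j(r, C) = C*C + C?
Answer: -272160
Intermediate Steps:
j(r, C) = C + C² (j(r, C) = C² + C = C + C²)
Z(h) = 2*h² (Z(h) = (2*h)*h = 2*h²)
f(q, A) = 324 (f(q, A) = (-4*(1 - 4) + 6)² = (-4*(-3) + 6)² = (12 + 6)² = 18² = 324)
f(537, Z(-3*7)) - 1*522² = 324 - 1*522² = 324 - 1*272484 = 324 - 272484 = -272160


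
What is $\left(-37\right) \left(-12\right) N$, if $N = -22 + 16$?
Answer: $-2664$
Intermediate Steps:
$N = -6$
$\left(-37\right) \left(-12\right) N = \left(-37\right) \left(-12\right) \left(-6\right) = 444 \left(-6\right) = -2664$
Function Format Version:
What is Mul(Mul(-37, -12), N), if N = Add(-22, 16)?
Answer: -2664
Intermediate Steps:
N = -6
Mul(Mul(-37, -12), N) = Mul(Mul(-37, -12), -6) = Mul(444, -6) = -2664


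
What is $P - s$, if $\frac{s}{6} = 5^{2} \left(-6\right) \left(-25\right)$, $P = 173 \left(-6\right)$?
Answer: $-23538$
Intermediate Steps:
$P = -1038$
$s = 22500$ ($s = 6 \cdot 5^{2} \left(-6\right) \left(-25\right) = 6 \cdot 25 \left(-6\right) \left(-25\right) = 6 \left(\left(-150\right) \left(-25\right)\right) = 6 \cdot 3750 = 22500$)
$P - s = -1038 - 22500 = -23538$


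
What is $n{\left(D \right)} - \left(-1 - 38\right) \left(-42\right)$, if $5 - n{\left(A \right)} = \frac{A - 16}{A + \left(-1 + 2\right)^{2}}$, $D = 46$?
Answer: $- \frac{76781}{47} \approx -1633.6$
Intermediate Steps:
$n{\left(A \right)} = 5 - \frac{-16 + A}{1 + A}$ ($n{\left(A \right)} = 5 - \frac{A - 16}{A + \left(-1 + 2\right)^{2}} = 5 - \frac{-16 + A}{A + 1^{2}} = 5 - \frac{-16 + A}{A + 1} = 5 - \frac{-16 + A}{1 + A}$)
$n{\left(D \right)} - \left(-1 - 38\right) \left(-42\right) = \frac{21 + 4 \cdot 46}{1 + 46} - \left(-1 - 38\right) \left(-42\right) = \frac{21 + 184}{47} - \left(-39\right) \left(-42\right) = \frac{1}{47} \cdot 205 - 1638 = \frac{205}{47} - 1638 = - \frac{76781}{47}$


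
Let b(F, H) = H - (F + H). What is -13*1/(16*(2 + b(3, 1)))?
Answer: 13/16 ≈ 0.81250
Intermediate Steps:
b(F, H) = -F (b(F, H) = H + (-F - H) = -F)
-13*1/(16*(2 + b(3, 1))) = -13*1/(16*(2 - 1*3)) = -13*1/(16*(2 - 3)) = -13/(16*(-1)) = -13/(-16) = -13*(-1/16) = 13/16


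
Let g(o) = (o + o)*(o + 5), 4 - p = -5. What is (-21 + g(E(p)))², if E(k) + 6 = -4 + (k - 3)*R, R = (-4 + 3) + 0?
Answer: 109561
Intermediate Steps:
R = -1 (R = -1 + 0 = -1)
p = 9 (p = 4 - 1*(-5) = 4 + 5 = 9)
E(k) = -7 - k (E(k) = -6 + (-4 + (k - 3)*(-1)) = -6 + (-4 + (-3 + k)*(-1)) = -6 + (-4 + (3 - k)) = -6 + (-1 - k) = -7 - k)
g(o) = 2*o*(5 + o) (g(o) = (2*o)*(5 + o) = 2*o*(5 + o))
(-21 + g(E(p)))² = (-21 + 2*(-7 - 1*9)*(5 + (-7 - 1*9)))² = (-21 + 2*(-7 - 9)*(5 + (-7 - 9)))² = (-21 + 2*(-16)*(5 - 16))² = (-21 + 2*(-16)*(-11))² = (-21 + 352)² = 331² = 109561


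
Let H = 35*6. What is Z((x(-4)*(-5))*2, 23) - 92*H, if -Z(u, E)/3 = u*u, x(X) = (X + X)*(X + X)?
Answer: -1248120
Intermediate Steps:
x(X) = 4*X² (x(X) = (2*X)*(2*X) = 4*X²)
H = 210
Z(u, E) = -3*u² (Z(u, E) = -3*u*u = -3*u²)
Z((x(-4)*(-5))*2, 23) - 92*H = -3*(((4*(-4)²)*(-5))*2)² - 92*210 = -3*(((4*16)*(-5))*2)² - 19320 = -3*((64*(-5))*2)² - 19320 = -3*(-320*2)² - 19320 = -3*(-640)² - 19320 = -3*409600 - 19320 = -1228800 - 19320 = -1248120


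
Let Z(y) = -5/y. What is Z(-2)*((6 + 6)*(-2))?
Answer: -60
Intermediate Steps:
Z(-2)*((6 + 6)*(-2)) = (-5/(-2))*((6 + 6)*(-2)) = (-5*(-1/2))*(12*(-2)) = (5/2)*(-24) = -60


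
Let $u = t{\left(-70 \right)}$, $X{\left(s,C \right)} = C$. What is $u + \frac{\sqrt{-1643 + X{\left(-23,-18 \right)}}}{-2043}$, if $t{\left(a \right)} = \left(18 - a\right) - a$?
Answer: $158 - \frac{i \sqrt{1661}}{2043} \approx 158.0 - 0.019949 i$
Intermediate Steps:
$t{\left(a \right)} = 18 - 2 a$
$u = 158$ ($u = 18 - -140 = 18 + 140 = 158$)
$u + \frac{\sqrt{-1643 + X{\left(-23,-18 \right)}}}{-2043} = 158 + \frac{\sqrt{-1643 - 18}}{-2043} = 158 + \sqrt{-1661} \left(- \frac{1}{2043}\right) = 158 + i \sqrt{1661} \left(- \frac{1}{2043}\right) = 158 - \frac{i \sqrt{1661}}{2043}$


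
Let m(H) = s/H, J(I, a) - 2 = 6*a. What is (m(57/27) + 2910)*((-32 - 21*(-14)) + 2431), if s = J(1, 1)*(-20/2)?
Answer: 146957010/19 ≈ 7.7346e+6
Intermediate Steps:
J(I, a) = 2 + 6*a
s = -80 (s = (2 + 6*1)*(-20/2) = (2 + 6)*(-20*½) = 8*(-10) = -80)
m(H) = -80/H
(m(57/27) + 2910)*((-32 - 21*(-14)) + 2431) = (-80/(57/27) + 2910)*((-32 - 21*(-14)) + 2431) = (-80/(57*(1/27)) + 2910)*((-32 + 294) + 2431) = (-80/19/9 + 2910)*(262 + 2431) = (-80*9/19 + 2910)*2693 = (-720/19 + 2910)*2693 = (54570/19)*2693 = 146957010/19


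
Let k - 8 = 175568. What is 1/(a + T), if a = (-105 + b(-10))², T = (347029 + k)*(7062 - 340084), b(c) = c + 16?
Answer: -1/174038952509 ≈ -5.7458e-12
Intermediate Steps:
k = 175576 (k = 8 + 175568 = 175576)
b(c) = 16 + c
T = -174038962310 (T = (347029 + 175576)*(7062 - 340084) = 522605*(-333022) = -174038962310)
a = 9801 (a = (-105 + (16 - 10))² = (-105 + 6)² = (-99)² = 9801)
1/(a + T) = 1/(9801 - 174038962310) = 1/(-174038952509) = -1/174038952509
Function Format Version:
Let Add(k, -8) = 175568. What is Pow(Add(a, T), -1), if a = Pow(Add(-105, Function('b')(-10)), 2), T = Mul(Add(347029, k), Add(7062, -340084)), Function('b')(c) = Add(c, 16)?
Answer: Rational(-1, 174038952509) ≈ -5.7458e-12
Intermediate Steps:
k = 175576 (k = Add(8, 175568) = 175576)
Function('b')(c) = Add(16, c)
T = -174038962310 (T = Mul(Add(347029, 175576), Add(7062, -340084)) = Mul(522605, -333022) = -174038962310)
a = 9801 (a = Pow(Add(-105, Add(16, -10)), 2) = Pow(Add(-105, 6), 2) = Pow(-99, 2) = 9801)
Pow(Add(a, T), -1) = Pow(Add(9801, -174038962310), -1) = Pow(-174038952509, -1) = Rational(-1, 174038952509)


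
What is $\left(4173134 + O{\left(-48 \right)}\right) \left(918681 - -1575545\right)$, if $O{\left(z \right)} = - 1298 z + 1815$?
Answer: $10568666601178$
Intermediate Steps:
$O{\left(z \right)} = 1815 - 1298 z$
$\left(4173134 + O{\left(-48 \right)}\right) \left(918681 - -1575545\right) = \left(4173134 + \left(1815 - -62304\right)\right) \left(918681 - -1575545\right) = \left(4173134 + \left(1815 + 62304\right)\right) \left(918681 + \left(-743335 + 2318880\right)\right) = \left(4173134 + 64119\right) \left(918681 + 1575545\right) = 4237253 \cdot 2494226 = 10568666601178$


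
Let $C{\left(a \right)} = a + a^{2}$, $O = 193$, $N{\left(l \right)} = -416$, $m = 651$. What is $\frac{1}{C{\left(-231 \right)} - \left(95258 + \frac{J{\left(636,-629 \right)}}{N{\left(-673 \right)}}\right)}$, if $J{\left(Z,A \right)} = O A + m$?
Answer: $- \frac{208}{8822997} \approx -2.3575 \cdot 10^{-5}$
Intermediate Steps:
$J{\left(Z,A \right)} = 651 + 193 A$ ($J{\left(Z,A \right)} = 193 A + 651 = 651 + 193 A$)
$\frac{1}{C{\left(-231 \right)} - \left(95258 + \frac{J{\left(636,-629 \right)}}{N{\left(-673 \right)}}\right)} = \frac{1}{- 231 \left(1 - 231\right) - \left(95258 + \frac{651 + 193 \left(-629\right)}{-416}\right)} = \frac{1}{\left(-231\right) \left(-230\right) - \left(95258 + \left(651 - 121397\right) \left(- \frac{1}{416}\right)\right)} = \frac{1}{53130 - \left(95258 - - \frac{60373}{208}\right)} = \frac{1}{53130 - \frac{19874037}{208}} = \frac{1}{- \frac{8822997}{208}} = - \frac{208}{8822997}$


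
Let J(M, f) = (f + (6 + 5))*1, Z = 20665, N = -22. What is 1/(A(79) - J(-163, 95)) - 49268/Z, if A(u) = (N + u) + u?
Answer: -58295/24798 ≈ -2.3508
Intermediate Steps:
J(M, f) = 11 + f (J(M, f) = (f + 11)*1 = (11 + f)*1 = 11 + f)
A(u) = -22 + 2*u (A(u) = (-22 + u) + u = -22 + 2*u)
1/(A(79) - J(-163, 95)) - 49268/Z = 1/((-22 + 2*79) - (11 + 95)) - 49268/20665 = 1/((-22 + 158) - 1*106) - 49268/20665 = 1/(136 - 106) - 1*49268/20665 = 1/30 - 49268/20665 = -58295/24798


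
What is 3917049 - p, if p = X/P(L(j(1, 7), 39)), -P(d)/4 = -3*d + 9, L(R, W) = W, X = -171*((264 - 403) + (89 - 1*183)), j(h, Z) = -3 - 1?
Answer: 188013925/48 ≈ 3.9170e+6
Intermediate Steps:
j(h, Z) = -4
X = 39843 (X = -171*(-139 + (89 - 183)) = -171*(-139 - 94) = -171*(-233) = 39843)
P(d) = -36 + 12*d (P(d) = -4*(-3*d + 9) = -4*(9 - 3*d) = -36 + 12*d)
p = 4427/48 (p = 39843/(-36 + 12*39) = 39843/(-36 + 468) = 39843/432 = 39843*(1/432) = 4427/48 ≈ 92.229)
3917049 - p = 3917049 - 1*4427/48 = 3917049 - 4427/48 = 188013925/48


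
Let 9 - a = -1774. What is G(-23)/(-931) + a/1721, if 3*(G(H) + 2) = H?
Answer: 5029828/4806753 ≈ 1.0464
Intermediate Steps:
a = 1783 (a = 9 - 1*(-1774) = 9 + 1774 = 1783)
G(H) = -2 + H/3
G(-23)/(-931) + a/1721 = (-2 + (⅓)*(-23))/(-931) + 1783/1721 = (-2 - 23/3)*(-1/931) + 1783*(1/1721) = -29/3*(-1/931) + 1783/1721 = 29/2793 + 1783/1721 = 5029828/4806753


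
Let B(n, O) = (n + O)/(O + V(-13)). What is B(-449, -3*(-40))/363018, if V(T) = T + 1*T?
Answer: -7/726036 ≈ -9.6414e-6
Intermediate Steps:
V(T) = 2*T (V(T) = T + T = 2*T)
B(n, O) = (O + n)/(-26 + O) (B(n, O) = (n + O)/(O + 2*(-13)) = (O + n)/(O - 26) = (O + n)/(-26 + O))
B(-449, -3*(-40))/363018 = ((-3*(-40) - 449)/(-26 - 3*(-40)))/363018 = ((120 - 449)/(-26 + 120))*(1/363018) = (-329/94)*(1/363018) = ((1/94)*(-329))*(1/363018) = -7/2*1/363018 = -7/726036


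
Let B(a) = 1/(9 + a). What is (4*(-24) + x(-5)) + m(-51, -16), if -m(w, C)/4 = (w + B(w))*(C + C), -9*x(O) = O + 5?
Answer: -139168/21 ≈ -6627.0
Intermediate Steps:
x(O) = -5/9 - O/9 (x(O) = -(O + 5)/9 = -(5 + O)/9 = -5/9 - O/9)
m(w, C) = -8*C*(w + 1/(9 + w)) (m(w, C) = -4*(w + 1/(9 + w))*(C + C) = -4*(w + 1/(9 + w))*2*C = -8*C*(w + 1/(9 + w)))
(4*(-24) + x(-5)) + m(-51, -16) = (4*(-24) + (-5/9 - 1/9*(-5))) - 8*(-16)*(1 - 51*(9 - 51))/(9 - 51) = (-96 + (-5/9 + 5/9)) - 8*(-16)*(1 - 51*(-42))/(-42) = (-96 + 0) - 8*(-16)*(-1/42)*(1 + 2142) = -96 - 8*(-16)*(-1/42)*2143 = -96 - 137152/21 = -139168/21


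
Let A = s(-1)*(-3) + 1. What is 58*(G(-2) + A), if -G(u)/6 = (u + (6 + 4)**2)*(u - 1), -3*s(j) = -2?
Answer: 102254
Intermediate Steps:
s(j) = 2/3 (s(j) = -1/3*(-2) = 2/3)
G(u) = -6*(-1 + u)*(100 + u) (G(u) = -6*(u + (6 + 4)**2)*(u - 1) = -6*(u + 10**2)*(-1 + u) = -6*(u + 100)*(-1 + u) = -6*(100 + u)*(-1 + u) = -6*(-1 + u)*(100 + u))
A = -1 (A = (2/3)*(-3) + 1 = -2 + 1 = -1)
58*(G(-2) + A) = 58*((600 - 594*(-2) - 6*(-2)**2) - 1) = 58*((600 + 1188 - 6*4) - 1) = 58*((600 + 1188 - 24) - 1) = 58*(1764 - 1) = 58*1763 = 102254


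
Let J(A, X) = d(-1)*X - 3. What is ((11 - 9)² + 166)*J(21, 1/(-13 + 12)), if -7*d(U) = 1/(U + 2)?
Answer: -3400/7 ≈ -485.71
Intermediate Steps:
d(U) = -1/(7*(2 + U)) (d(U) = -1/(7*(U + 2)) = -1/(7*(2 + U)))
J(A, X) = -3 - X/7 (J(A, X) = (-1/(14 + 7*(-1)))*X - 3 = (-1/(14 - 7))*X - 3 = (-1/7)*X - 3 = (-1*⅐)*X - 3 = -X/7 - 3 = -3 - X/7)
((11 - 9)² + 166)*J(21, 1/(-13 + 12)) = ((11 - 9)² + 166)*(-3 - 1/(7*(-13 + 12))) = (2² + 166)*(-3 - ⅐/(-1)) = (4 + 166)*(-3 - ⅐*(-1)) = 170*(-3 + ⅐) = 170*(-20/7) = -3400/7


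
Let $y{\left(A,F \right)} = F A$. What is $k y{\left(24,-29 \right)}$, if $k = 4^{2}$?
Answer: $-11136$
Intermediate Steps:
$y{\left(A,F \right)} = A F$
$k = 16$
$k y{\left(24,-29 \right)} = 16 \cdot 24 \left(-29\right) = 16 \left(-696\right) = -11136$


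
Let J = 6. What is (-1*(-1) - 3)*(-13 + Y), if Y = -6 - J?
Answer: 50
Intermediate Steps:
Y = -12 (Y = -6 - 1*6 = -6 - 6 = -12)
(-1*(-1) - 3)*(-13 + Y) = (-1*(-1) - 3)*(-13 - 12) = (1 - 3)*(-25) = -2*(-25) = 50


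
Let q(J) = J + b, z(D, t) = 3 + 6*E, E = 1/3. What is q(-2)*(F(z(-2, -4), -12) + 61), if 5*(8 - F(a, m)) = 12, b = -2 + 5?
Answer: 333/5 ≈ 66.600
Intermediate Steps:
b = 3
E = 1/3 (E = 1*(1/3) = 1/3 ≈ 0.33333)
z(D, t) = 5 (z(D, t) = 3 + 6*(1/3) = 3 + 2 = 5)
F(a, m) = 28/5 (F(a, m) = 8 - 1/5*12 = 8 - 12/5 = 28/5)
q(J) = 3 + J (q(J) = J + 3 = 3 + J)
q(-2)*(F(z(-2, -4), -12) + 61) = (3 - 2)*(28/5 + 61) = 1*(333/5) = 333/5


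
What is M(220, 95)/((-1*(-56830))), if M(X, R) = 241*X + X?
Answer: 5324/5683 ≈ 0.93683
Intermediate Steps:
M(X, R) = 242*X
M(220, 95)/((-1*(-56830))) = (242*220)/((-1*(-56830))) = 53240/56830 = 53240*(1/56830) = 5324/5683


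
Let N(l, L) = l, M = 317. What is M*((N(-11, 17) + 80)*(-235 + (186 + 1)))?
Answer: -1049904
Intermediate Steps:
M*((N(-11, 17) + 80)*(-235 + (186 + 1))) = 317*((-11 + 80)*(-235 + (186 + 1))) = 317*(69*(-235 + 187)) = 317*(69*(-48)) = 317*(-3312) = -1049904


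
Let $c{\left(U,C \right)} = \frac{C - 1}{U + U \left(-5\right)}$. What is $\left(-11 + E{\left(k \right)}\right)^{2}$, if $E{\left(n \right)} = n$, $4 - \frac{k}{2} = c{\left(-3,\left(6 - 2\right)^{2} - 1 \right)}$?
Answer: $\frac{256}{9} \approx 28.444$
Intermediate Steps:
$c{\left(U,C \right)} = - \frac{-1 + C}{4 U}$ ($c{\left(U,C \right)} = \frac{-1 + C}{U - 5 U} = \frac{-1 + C}{\left(-4\right) U} = \left(-1 + C\right) \left(- \frac{1}{4 U}\right) = - \frac{-1 + C}{4 U}$)
$k = \frac{17}{3}$ ($k = 8 - 2 \frac{1 - \left(\left(6 - 2\right)^{2} - 1\right)}{4 \left(-3\right)} = 8 - 2 \cdot \frac{1}{4} \left(- \frac{1}{3}\right) \left(1 - \left(4^{2} - 1\right)\right) = 8 - 2 \cdot \frac{1}{4} \left(- \frac{1}{3}\right) \left(1 - \left(16 - 1\right)\right) = 8 - 2 \cdot \frac{1}{4} \left(- \frac{1}{3}\right) \left(1 - 15\right) = 8 - 2 \cdot \frac{1}{4} \left(- \frac{1}{3}\right) \left(-14\right) = 8 - \frac{7}{3} = \frac{17}{3} \approx 5.6667$)
$\left(-11 + E{\left(k \right)}\right)^{2} = \left(-11 + \frac{17}{3}\right)^{2} = \left(- \frac{16}{3}\right)^{2} = \frac{256}{9}$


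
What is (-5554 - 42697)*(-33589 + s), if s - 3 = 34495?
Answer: -43860159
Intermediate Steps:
s = 34498 (s = 3 + 34495 = 34498)
(-5554 - 42697)*(-33589 + s) = (-5554 - 42697)*(-33589 + 34498) = -48251*909 = -43860159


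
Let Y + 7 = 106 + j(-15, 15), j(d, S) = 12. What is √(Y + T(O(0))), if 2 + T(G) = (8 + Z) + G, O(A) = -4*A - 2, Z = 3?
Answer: √118 ≈ 10.863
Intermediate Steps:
O(A) = -2 - 4*A
T(G) = 9 + G (T(G) = -2 + ((8 + 3) + G) = -2 + (11 + G) = 9 + G)
Y = 111 (Y = -7 + (106 + 12) = -7 + 118 = 111)
√(Y + T(O(0))) = √(111 + (9 + (-2 - 4*0))) = √(111 + (9 + (-2 + 0))) = √(111 + (9 - 2)) = √(111 + 7) = √118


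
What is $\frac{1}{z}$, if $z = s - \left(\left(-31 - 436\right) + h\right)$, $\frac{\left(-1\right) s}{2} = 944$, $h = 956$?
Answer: $- \frac{1}{2377} \approx -0.0004207$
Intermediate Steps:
$s = -1888$ ($s = \left(-2\right) 944 = -1888$)
$z = -2377$ ($z = -1888 - \left(\left(-31 - 436\right) + 956\right) = -1888 - \left(-467 + 956\right) = -1888 - 489 = -2377$)
$\frac{1}{z} = \frac{1}{-2377} = - \frac{1}{2377}$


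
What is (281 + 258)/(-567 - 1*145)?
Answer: -539/712 ≈ -0.75702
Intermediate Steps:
(281 + 258)/(-567 - 1*145) = 539/(-567 - 145) = 539/(-712) = -1/712*539 = -539/712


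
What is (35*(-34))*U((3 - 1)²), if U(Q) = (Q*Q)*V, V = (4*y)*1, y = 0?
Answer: 0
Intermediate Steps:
V = 0 (V = (4*0)*1 = 0*1 = 0)
U(Q) = 0 (U(Q) = (Q*Q)*0 = Q²*0 = 0)
(35*(-34))*U((3 - 1)²) = (35*(-34))*0 = -1190*0 = 0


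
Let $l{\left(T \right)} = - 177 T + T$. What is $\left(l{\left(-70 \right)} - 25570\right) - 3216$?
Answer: $-16466$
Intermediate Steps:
$l{\left(T \right)} = - 176 T$
$\left(l{\left(-70 \right)} - 25570\right) - 3216 = \left(\left(-176\right) \left(-70\right) - 25570\right) - 3216 = \left(12320 - 25570\right) - 3216 = -13250 - 3216 = -16466$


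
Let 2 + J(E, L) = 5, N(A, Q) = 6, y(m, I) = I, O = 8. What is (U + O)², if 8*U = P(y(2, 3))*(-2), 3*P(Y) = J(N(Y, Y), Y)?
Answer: 961/16 ≈ 60.063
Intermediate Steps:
J(E, L) = 3 (J(E, L) = -2 + 5 = 3)
P(Y) = 1 (P(Y) = (⅓)*3 = 1)
U = -¼ (U = (1*(-2))/8 = (⅛)*(-2) = -¼ ≈ -0.25000)
(U + O)² = (-¼ + 8)² = (31/4)² = 961/16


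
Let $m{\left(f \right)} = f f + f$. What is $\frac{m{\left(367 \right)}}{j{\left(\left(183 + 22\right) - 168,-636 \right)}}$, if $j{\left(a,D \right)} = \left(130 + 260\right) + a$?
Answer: $\frac{135056}{427} \approx 316.29$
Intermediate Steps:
$m{\left(f \right)} = f + f^{2}$ ($m{\left(f \right)} = f^{2} + f = f + f^{2}$)
$j{\left(a,D \right)} = 390 + a$
$\frac{m{\left(367 \right)}}{j{\left(\left(183 + 22\right) - 168,-636 \right)}} = \frac{367 \left(1 + 367\right)}{390 + \left(\left(183 + 22\right) - 168\right)} = \frac{367 \cdot 368}{390 + \left(205 - 168\right)} = \frac{135056}{390 + 37} = \frac{135056}{427}$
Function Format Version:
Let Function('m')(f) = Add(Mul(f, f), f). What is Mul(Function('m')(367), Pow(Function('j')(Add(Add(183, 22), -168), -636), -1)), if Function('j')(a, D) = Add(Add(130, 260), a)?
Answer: Rational(135056, 427) ≈ 316.29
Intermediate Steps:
Function('m')(f) = Add(f, Pow(f, 2)) (Function('m')(f) = Add(Pow(f, 2), f) = Add(f, Pow(f, 2)))
Function('j')(a, D) = Add(390, a)
Mul(Function('m')(367), Pow(Function('j')(Add(Add(183, 22), -168), -636), -1)) = Mul(Mul(367, Add(1, 367)), Pow(Add(390, Add(Add(183, 22), -168)), -1)) = Mul(Mul(367, 368), Pow(Add(390, Add(205, -168)), -1)) = Mul(135056, Pow(Add(390, 37), -1)) = Mul(135056, Pow(427, -1)) = Mul(135056, Rational(1, 427)) = Rational(135056, 427)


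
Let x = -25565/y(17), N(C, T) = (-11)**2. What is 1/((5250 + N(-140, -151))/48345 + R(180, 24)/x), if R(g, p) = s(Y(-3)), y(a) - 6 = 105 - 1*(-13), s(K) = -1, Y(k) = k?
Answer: 247187985/28660879 ≈ 8.6246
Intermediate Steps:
N(C, T) = 121
y(a) = 124 (y(a) = 6 + (105 - 1*(-13)) = 6 + (105 + 13) = 6 + 118 = 124)
R(g, p) = -1
x = -25565/124 ≈ -206.17
1/((5250 + N(-140, -151))/48345 + R(180, 24)/x) = 1/((5250 + 121)/48345 - 1/(-25565/124)) = 1/(5371*(1/48345) - 1*(-124/25565)) = 1/(5371/48345 + 124/25565) = 1/(28660879/247187985) = 247187985/28660879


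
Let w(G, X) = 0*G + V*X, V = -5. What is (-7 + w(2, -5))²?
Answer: 324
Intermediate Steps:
w(G, X) = -5*X (w(G, X) = 0*G - 5*X = 0 - 5*X = -5*X)
(-7 + w(2, -5))² = (-7 - 5*(-5))² = (-7 + 25)² = 18² = 324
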